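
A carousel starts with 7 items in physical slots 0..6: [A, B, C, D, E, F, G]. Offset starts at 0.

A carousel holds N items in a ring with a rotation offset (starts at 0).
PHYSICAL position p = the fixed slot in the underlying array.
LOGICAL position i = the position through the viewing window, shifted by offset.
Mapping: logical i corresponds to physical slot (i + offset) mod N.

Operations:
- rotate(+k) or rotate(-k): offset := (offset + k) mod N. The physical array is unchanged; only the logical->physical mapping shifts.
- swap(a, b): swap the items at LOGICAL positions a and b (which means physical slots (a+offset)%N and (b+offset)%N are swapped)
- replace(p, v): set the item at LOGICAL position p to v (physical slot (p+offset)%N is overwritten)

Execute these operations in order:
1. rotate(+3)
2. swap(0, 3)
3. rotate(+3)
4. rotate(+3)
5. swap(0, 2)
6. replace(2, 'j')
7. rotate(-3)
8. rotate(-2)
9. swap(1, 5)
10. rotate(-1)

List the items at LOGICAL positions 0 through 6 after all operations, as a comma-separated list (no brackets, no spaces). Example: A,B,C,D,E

Answer: G,j,E,D,A,B,F

Derivation:
After op 1 (rotate(+3)): offset=3, physical=[A,B,C,D,E,F,G], logical=[D,E,F,G,A,B,C]
After op 2 (swap(0, 3)): offset=3, physical=[A,B,C,G,E,F,D], logical=[G,E,F,D,A,B,C]
After op 3 (rotate(+3)): offset=6, physical=[A,B,C,G,E,F,D], logical=[D,A,B,C,G,E,F]
After op 4 (rotate(+3)): offset=2, physical=[A,B,C,G,E,F,D], logical=[C,G,E,F,D,A,B]
After op 5 (swap(0, 2)): offset=2, physical=[A,B,E,G,C,F,D], logical=[E,G,C,F,D,A,B]
After op 6 (replace(2, 'j')): offset=2, physical=[A,B,E,G,j,F,D], logical=[E,G,j,F,D,A,B]
After op 7 (rotate(-3)): offset=6, physical=[A,B,E,G,j,F,D], logical=[D,A,B,E,G,j,F]
After op 8 (rotate(-2)): offset=4, physical=[A,B,E,G,j,F,D], logical=[j,F,D,A,B,E,G]
After op 9 (swap(1, 5)): offset=4, physical=[A,B,F,G,j,E,D], logical=[j,E,D,A,B,F,G]
After op 10 (rotate(-1)): offset=3, physical=[A,B,F,G,j,E,D], logical=[G,j,E,D,A,B,F]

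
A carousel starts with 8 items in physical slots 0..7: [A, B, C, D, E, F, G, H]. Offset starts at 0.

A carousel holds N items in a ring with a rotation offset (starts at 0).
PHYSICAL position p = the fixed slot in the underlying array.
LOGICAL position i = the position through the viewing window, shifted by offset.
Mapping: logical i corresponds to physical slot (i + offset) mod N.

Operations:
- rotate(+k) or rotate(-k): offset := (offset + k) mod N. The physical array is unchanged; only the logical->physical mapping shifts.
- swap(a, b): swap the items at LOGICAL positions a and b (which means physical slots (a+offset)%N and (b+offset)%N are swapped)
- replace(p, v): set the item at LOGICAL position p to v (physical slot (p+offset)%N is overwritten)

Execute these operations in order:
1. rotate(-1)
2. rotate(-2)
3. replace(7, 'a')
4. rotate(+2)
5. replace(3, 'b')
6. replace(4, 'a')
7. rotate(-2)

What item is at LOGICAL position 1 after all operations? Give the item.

After op 1 (rotate(-1)): offset=7, physical=[A,B,C,D,E,F,G,H], logical=[H,A,B,C,D,E,F,G]
After op 2 (rotate(-2)): offset=5, physical=[A,B,C,D,E,F,G,H], logical=[F,G,H,A,B,C,D,E]
After op 3 (replace(7, 'a')): offset=5, physical=[A,B,C,D,a,F,G,H], logical=[F,G,H,A,B,C,D,a]
After op 4 (rotate(+2)): offset=7, physical=[A,B,C,D,a,F,G,H], logical=[H,A,B,C,D,a,F,G]
After op 5 (replace(3, 'b')): offset=7, physical=[A,B,b,D,a,F,G,H], logical=[H,A,B,b,D,a,F,G]
After op 6 (replace(4, 'a')): offset=7, physical=[A,B,b,a,a,F,G,H], logical=[H,A,B,b,a,a,F,G]
After op 7 (rotate(-2)): offset=5, physical=[A,B,b,a,a,F,G,H], logical=[F,G,H,A,B,b,a,a]

Answer: G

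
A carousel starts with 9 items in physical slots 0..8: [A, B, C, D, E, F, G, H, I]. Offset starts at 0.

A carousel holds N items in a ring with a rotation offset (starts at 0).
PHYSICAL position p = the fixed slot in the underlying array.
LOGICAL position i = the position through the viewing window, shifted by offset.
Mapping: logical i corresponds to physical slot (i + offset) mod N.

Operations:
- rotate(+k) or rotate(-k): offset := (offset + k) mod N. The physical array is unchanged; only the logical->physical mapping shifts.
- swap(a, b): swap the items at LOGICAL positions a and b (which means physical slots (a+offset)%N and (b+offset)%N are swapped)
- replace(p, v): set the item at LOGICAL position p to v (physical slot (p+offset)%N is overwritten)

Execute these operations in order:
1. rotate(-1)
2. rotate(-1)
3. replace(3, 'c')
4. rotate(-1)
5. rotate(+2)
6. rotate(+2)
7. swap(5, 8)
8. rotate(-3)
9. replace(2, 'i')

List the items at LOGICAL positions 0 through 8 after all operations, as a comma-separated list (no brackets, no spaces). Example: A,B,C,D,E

After op 1 (rotate(-1)): offset=8, physical=[A,B,C,D,E,F,G,H,I], logical=[I,A,B,C,D,E,F,G,H]
After op 2 (rotate(-1)): offset=7, physical=[A,B,C,D,E,F,G,H,I], logical=[H,I,A,B,C,D,E,F,G]
After op 3 (replace(3, 'c')): offset=7, physical=[A,c,C,D,E,F,G,H,I], logical=[H,I,A,c,C,D,E,F,G]
After op 4 (rotate(-1)): offset=6, physical=[A,c,C,D,E,F,G,H,I], logical=[G,H,I,A,c,C,D,E,F]
After op 5 (rotate(+2)): offset=8, physical=[A,c,C,D,E,F,G,H,I], logical=[I,A,c,C,D,E,F,G,H]
After op 6 (rotate(+2)): offset=1, physical=[A,c,C,D,E,F,G,H,I], logical=[c,C,D,E,F,G,H,I,A]
After op 7 (swap(5, 8)): offset=1, physical=[G,c,C,D,E,F,A,H,I], logical=[c,C,D,E,F,A,H,I,G]
After op 8 (rotate(-3)): offset=7, physical=[G,c,C,D,E,F,A,H,I], logical=[H,I,G,c,C,D,E,F,A]
After op 9 (replace(2, 'i')): offset=7, physical=[i,c,C,D,E,F,A,H,I], logical=[H,I,i,c,C,D,E,F,A]

Answer: H,I,i,c,C,D,E,F,A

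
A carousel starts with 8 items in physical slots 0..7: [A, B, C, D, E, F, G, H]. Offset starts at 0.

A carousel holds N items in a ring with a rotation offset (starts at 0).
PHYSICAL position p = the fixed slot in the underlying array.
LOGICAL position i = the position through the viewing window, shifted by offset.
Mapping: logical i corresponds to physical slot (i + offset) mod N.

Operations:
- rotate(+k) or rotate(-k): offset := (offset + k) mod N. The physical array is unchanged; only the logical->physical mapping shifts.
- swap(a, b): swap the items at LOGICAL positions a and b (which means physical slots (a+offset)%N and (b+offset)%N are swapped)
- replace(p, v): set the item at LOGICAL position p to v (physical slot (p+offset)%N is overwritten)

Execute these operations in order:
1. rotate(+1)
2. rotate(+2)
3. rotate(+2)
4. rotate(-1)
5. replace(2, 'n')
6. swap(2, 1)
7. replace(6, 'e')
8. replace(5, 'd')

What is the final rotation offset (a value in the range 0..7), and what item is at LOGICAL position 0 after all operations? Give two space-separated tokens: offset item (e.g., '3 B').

After op 1 (rotate(+1)): offset=1, physical=[A,B,C,D,E,F,G,H], logical=[B,C,D,E,F,G,H,A]
After op 2 (rotate(+2)): offset=3, physical=[A,B,C,D,E,F,G,H], logical=[D,E,F,G,H,A,B,C]
After op 3 (rotate(+2)): offset=5, physical=[A,B,C,D,E,F,G,H], logical=[F,G,H,A,B,C,D,E]
After op 4 (rotate(-1)): offset=4, physical=[A,B,C,D,E,F,G,H], logical=[E,F,G,H,A,B,C,D]
After op 5 (replace(2, 'n')): offset=4, physical=[A,B,C,D,E,F,n,H], logical=[E,F,n,H,A,B,C,D]
After op 6 (swap(2, 1)): offset=4, physical=[A,B,C,D,E,n,F,H], logical=[E,n,F,H,A,B,C,D]
After op 7 (replace(6, 'e')): offset=4, physical=[A,B,e,D,E,n,F,H], logical=[E,n,F,H,A,B,e,D]
After op 8 (replace(5, 'd')): offset=4, physical=[A,d,e,D,E,n,F,H], logical=[E,n,F,H,A,d,e,D]

Answer: 4 E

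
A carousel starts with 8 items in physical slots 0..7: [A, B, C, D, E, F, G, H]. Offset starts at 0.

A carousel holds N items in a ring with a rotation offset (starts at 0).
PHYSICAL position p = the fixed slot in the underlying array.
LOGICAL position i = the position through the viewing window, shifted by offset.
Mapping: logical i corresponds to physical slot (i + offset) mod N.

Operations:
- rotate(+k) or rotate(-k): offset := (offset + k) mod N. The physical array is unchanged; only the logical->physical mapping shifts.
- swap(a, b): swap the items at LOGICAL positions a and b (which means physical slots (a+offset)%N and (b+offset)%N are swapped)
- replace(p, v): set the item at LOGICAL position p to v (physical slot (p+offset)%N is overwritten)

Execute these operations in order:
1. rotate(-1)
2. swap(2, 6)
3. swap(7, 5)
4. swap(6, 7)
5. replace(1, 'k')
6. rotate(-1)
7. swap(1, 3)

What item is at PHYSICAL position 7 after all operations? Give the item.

Answer: F

Derivation:
After op 1 (rotate(-1)): offset=7, physical=[A,B,C,D,E,F,G,H], logical=[H,A,B,C,D,E,F,G]
After op 2 (swap(2, 6)): offset=7, physical=[A,F,C,D,E,B,G,H], logical=[H,A,F,C,D,E,B,G]
After op 3 (swap(7, 5)): offset=7, physical=[A,F,C,D,G,B,E,H], logical=[H,A,F,C,D,G,B,E]
After op 4 (swap(6, 7)): offset=7, physical=[A,F,C,D,G,E,B,H], logical=[H,A,F,C,D,G,E,B]
After op 5 (replace(1, 'k')): offset=7, physical=[k,F,C,D,G,E,B,H], logical=[H,k,F,C,D,G,E,B]
After op 6 (rotate(-1)): offset=6, physical=[k,F,C,D,G,E,B,H], logical=[B,H,k,F,C,D,G,E]
After op 7 (swap(1, 3)): offset=6, physical=[k,H,C,D,G,E,B,F], logical=[B,F,k,H,C,D,G,E]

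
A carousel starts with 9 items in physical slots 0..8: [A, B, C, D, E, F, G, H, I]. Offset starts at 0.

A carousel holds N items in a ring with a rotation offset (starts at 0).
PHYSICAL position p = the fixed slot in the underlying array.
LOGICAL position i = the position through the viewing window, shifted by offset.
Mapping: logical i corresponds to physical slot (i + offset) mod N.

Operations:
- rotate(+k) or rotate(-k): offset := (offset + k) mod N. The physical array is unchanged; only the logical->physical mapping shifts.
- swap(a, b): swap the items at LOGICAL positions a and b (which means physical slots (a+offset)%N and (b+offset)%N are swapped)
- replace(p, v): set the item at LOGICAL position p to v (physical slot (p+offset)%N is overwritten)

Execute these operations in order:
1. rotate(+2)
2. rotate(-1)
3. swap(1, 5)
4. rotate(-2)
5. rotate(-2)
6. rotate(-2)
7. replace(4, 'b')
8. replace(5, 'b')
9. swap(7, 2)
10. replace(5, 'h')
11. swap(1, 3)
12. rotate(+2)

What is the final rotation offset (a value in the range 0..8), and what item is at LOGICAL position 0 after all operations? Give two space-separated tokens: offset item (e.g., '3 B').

Answer: 6 G

Derivation:
After op 1 (rotate(+2)): offset=2, physical=[A,B,C,D,E,F,G,H,I], logical=[C,D,E,F,G,H,I,A,B]
After op 2 (rotate(-1)): offset=1, physical=[A,B,C,D,E,F,G,H,I], logical=[B,C,D,E,F,G,H,I,A]
After op 3 (swap(1, 5)): offset=1, physical=[A,B,G,D,E,F,C,H,I], logical=[B,G,D,E,F,C,H,I,A]
After op 4 (rotate(-2)): offset=8, physical=[A,B,G,D,E,F,C,H,I], logical=[I,A,B,G,D,E,F,C,H]
After op 5 (rotate(-2)): offset=6, physical=[A,B,G,D,E,F,C,H,I], logical=[C,H,I,A,B,G,D,E,F]
After op 6 (rotate(-2)): offset=4, physical=[A,B,G,D,E,F,C,H,I], logical=[E,F,C,H,I,A,B,G,D]
After op 7 (replace(4, 'b')): offset=4, physical=[A,B,G,D,E,F,C,H,b], logical=[E,F,C,H,b,A,B,G,D]
After op 8 (replace(5, 'b')): offset=4, physical=[b,B,G,D,E,F,C,H,b], logical=[E,F,C,H,b,b,B,G,D]
After op 9 (swap(7, 2)): offset=4, physical=[b,B,C,D,E,F,G,H,b], logical=[E,F,G,H,b,b,B,C,D]
After op 10 (replace(5, 'h')): offset=4, physical=[h,B,C,D,E,F,G,H,b], logical=[E,F,G,H,b,h,B,C,D]
After op 11 (swap(1, 3)): offset=4, physical=[h,B,C,D,E,H,G,F,b], logical=[E,H,G,F,b,h,B,C,D]
After op 12 (rotate(+2)): offset=6, physical=[h,B,C,D,E,H,G,F,b], logical=[G,F,b,h,B,C,D,E,H]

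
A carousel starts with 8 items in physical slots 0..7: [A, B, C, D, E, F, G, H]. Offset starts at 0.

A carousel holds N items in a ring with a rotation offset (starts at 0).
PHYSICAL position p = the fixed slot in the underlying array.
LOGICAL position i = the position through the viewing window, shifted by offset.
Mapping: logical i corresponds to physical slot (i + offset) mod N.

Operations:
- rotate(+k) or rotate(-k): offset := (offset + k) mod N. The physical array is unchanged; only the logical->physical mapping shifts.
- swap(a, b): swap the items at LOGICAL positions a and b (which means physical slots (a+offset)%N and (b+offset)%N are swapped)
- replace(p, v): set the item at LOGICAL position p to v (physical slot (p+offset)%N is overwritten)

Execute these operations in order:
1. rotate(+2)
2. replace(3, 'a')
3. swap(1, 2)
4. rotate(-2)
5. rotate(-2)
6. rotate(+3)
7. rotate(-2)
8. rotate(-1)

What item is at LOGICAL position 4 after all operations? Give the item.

Answer: C

Derivation:
After op 1 (rotate(+2)): offset=2, physical=[A,B,C,D,E,F,G,H], logical=[C,D,E,F,G,H,A,B]
After op 2 (replace(3, 'a')): offset=2, physical=[A,B,C,D,E,a,G,H], logical=[C,D,E,a,G,H,A,B]
After op 3 (swap(1, 2)): offset=2, physical=[A,B,C,E,D,a,G,H], logical=[C,E,D,a,G,H,A,B]
After op 4 (rotate(-2)): offset=0, physical=[A,B,C,E,D,a,G,H], logical=[A,B,C,E,D,a,G,H]
After op 5 (rotate(-2)): offset=6, physical=[A,B,C,E,D,a,G,H], logical=[G,H,A,B,C,E,D,a]
After op 6 (rotate(+3)): offset=1, physical=[A,B,C,E,D,a,G,H], logical=[B,C,E,D,a,G,H,A]
After op 7 (rotate(-2)): offset=7, physical=[A,B,C,E,D,a,G,H], logical=[H,A,B,C,E,D,a,G]
After op 8 (rotate(-1)): offset=6, physical=[A,B,C,E,D,a,G,H], logical=[G,H,A,B,C,E,D,a]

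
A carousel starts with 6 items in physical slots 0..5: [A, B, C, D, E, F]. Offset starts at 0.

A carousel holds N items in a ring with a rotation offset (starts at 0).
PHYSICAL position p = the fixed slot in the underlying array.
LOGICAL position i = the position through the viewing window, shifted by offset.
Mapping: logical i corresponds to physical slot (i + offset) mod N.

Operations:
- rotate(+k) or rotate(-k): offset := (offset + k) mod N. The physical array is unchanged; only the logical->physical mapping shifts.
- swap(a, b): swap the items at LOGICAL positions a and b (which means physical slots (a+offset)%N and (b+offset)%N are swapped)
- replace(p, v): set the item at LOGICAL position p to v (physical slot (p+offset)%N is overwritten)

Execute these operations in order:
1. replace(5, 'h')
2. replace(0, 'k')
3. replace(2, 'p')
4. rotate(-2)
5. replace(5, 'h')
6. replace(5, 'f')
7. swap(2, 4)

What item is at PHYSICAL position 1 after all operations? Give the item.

Answer: B

Derivation:
After op 1 (replace(5, 'h')): offset=0, physical=[A,B,C,D,E,h], logical=[A,B,C,D,E,h]
After op 2 (replace(0, 'k')): offset=0, physical=[k,B,C,D,E,h], logical=[k,B,C,D,E,h]
After op 3 (replace(2, 'p')): offset=0, physical=[k,B,p,D,E,h], logical=[k,B,p,D,E,h]
After op 4 (rotate(-2)): offset=4, physical=[k,B,p,D,E,h], logical=[E,h,k,B,p,D]
After op 5 (replace(5, 'h')): offset=4, physical=[k,B,p,h,E,h], logical=[E,h,k,B,p,h]
After op 6 (replace(5, 'f')): offset=4, physical=[k,B,p,f,E,h], logical=[E,h,k,B,p,f]
After op 7 (swap(2, 4)): offset=4, physical=[p,B,k,f,E,h], logical=[E,h,p,B,k,f]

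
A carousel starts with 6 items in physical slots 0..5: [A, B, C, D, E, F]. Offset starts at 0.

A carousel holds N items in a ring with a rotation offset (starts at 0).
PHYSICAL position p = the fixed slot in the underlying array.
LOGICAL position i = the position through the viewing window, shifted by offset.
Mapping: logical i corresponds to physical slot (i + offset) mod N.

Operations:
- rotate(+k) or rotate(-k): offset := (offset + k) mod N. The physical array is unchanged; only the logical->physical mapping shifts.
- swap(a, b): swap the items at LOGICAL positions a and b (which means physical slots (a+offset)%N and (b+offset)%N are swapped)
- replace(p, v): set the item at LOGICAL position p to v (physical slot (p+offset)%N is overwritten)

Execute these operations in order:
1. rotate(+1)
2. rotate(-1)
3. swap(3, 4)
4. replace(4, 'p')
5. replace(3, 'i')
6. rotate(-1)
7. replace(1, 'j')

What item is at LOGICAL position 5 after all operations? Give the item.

After op 1 (rotate(+1)): offset=1, physical=[A,B,C,D,E,F], logical=[B,C,D,E,F,A]
After op 2 (rotate(-1)): offset=0, physical=[A,B,C,D,E,F], logical=[A,B,C,D,E,F]
After op 3 (swap(3, 4)): offset=0, physical=[A,B,C,E,D,F], logical=[A,B,C,E,D,F]
After op 4 (replace(4, 'p')): offset=0, physical=[A,B,C,E,p,F], logical=[A,B,C,E,p,F]
After op 5 (replace(3, 'i')): offset=0, physical=[A,B,C,i,p,F], logical=[A,B,C,i,p,F]
After op 6 (rotate(-1)): offset=5, physical=[A,B,C,i,p,F], logical=[F,A,B,C,i,p]
After op 7 (replace(1, 'j')): offset=5, physical=[j,B,C,i,p,F], logical=[F,j,B,C,i,p]

Answer: p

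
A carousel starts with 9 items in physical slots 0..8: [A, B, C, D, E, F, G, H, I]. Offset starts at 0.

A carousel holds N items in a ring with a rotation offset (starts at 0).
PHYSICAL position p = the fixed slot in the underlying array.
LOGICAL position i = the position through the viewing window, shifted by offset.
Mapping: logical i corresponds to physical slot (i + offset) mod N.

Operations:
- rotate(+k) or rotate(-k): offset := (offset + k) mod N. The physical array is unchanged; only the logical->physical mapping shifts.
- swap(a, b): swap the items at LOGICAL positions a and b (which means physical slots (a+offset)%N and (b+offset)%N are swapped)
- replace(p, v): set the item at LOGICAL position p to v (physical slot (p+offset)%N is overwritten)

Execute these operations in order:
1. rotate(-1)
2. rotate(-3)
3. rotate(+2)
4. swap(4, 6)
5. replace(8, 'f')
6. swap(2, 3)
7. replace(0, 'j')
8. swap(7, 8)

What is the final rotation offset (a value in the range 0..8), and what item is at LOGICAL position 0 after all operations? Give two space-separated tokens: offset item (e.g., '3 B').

After op 1 (rotate(-1)): offset=8, physical=[A,B,C,D,E,F,G,H,I], logical=[I,A,B,C,D,E,F,G,H]
After op 2 (rotate(-3)): offset=5, physical=[A,B,C,D,E,F,G,H,I], logical=[F,G,H,I,A,B,C,D,E]
After op 3 (rotate(+2)): offset=7, physical=[A,B,C,D,E,F,G,H,I], logical=[H,I,A,B,C,D,E,F,G]
After op 4 (swap(4, 6)): offset=7, physical=[A,B,E,D,C,F,G,H,I], logical=[H,I,A,B,E,D,C,F,G]
After op 5 (replace(8, 'f')): offset=7, physical=[A,B,E,D,C,F,f,H,I], logical=[H,I,A,B,E,D,C,F,f]
After op 6 (swap(2, 3)): offset=7, physical=[B,A,E,D,C,F,f,H,I], logical=[H,I,B,A,E,D,C,F,f]
After op 7 (replace(0, 'j')): offset=7, physical=[B,A,E,D,C,F,f,j,I], logical=[j,I,B,A,E,D,C,F,f]
After op 8 (swap(7, 8)): offset=7, physical=[B,A,E,D,C,f,F,j,I], logical=[j,I,B,A,E,D,C,f,F]

Answer: 7 j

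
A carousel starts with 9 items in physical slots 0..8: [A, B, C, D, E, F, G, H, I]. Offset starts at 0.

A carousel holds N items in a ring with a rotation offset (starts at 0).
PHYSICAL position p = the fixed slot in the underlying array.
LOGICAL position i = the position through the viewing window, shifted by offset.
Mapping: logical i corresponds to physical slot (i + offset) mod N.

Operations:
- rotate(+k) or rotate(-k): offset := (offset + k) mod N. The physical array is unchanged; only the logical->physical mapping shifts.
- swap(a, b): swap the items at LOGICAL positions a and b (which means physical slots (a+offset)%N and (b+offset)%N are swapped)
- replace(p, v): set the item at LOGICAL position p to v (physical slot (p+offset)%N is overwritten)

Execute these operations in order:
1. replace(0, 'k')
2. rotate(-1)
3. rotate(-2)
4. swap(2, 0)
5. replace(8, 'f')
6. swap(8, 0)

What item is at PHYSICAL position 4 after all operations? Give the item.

Answer: E

Derivation:
After op 1 (replace(0, 'k')): offset=0, physical=[k,B,C,D,E,F,G,H,I], logical=[k,B,C,D,E,F,G,H,I]
After op 2 (rotate(-1)): offset=8, physical=[k,B,C,D,E,F,G,H,I], logical=[I,k,B,C,D,E,F,G,H]
After op 3 (rotate(-2)): offset=6, physical=[k,B,C,D,E,F,G,H,I], logical=[G,H,I,k,B,C,D,E,F]
After op 4 (swap(2, 0)): offset=6, physical=[k,B,C,D,E,F,I,H,G], logical=[I,H,G,k,B,C,D,E,F]
After op 5 (replace(8, 'f')): offset=6, physical=[k,B,C,D,E,f,I,H,G], logical=[I,H,G,k,B,C,D,E,f]
After op 6 (swap(8, 0)): offset=6, physical=[k,B,C,D,E,I,f,H,G], logical=[f,H,G,k,B,C,D,E,I]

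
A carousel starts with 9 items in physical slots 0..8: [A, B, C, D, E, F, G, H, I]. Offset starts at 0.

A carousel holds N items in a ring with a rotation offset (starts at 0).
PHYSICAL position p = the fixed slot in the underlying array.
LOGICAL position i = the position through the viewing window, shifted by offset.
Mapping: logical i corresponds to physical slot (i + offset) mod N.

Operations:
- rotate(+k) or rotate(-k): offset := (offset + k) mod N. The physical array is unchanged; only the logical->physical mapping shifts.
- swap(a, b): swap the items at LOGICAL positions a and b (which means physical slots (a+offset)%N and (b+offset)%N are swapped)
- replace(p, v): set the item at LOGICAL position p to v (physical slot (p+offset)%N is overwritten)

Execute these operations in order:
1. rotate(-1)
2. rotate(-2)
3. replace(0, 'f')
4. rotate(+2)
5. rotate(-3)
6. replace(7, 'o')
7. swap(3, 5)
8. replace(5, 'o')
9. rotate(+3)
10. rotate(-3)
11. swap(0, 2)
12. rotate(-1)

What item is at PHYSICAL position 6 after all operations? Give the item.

Answer: f

Derivation:
After op 1 (rotate(-1)): offset=8, physical=[A,B,C,D,E,F,G,H,I], logical=[I,A,B,C,D,E,F,G,H]
After op 2 (rotate(-2)): offset=6, physical=[A,B,C,D,E,F,G,H,I], logical=[G,H,I,A,B,C,D,E,F]
After op 3 (replace(0, 'f')): offset=6, physical=[A,B,C,D,E,F,f,H,I], logical=[f,H,I,A,B,C,D,E,F]
After op 4 (rotate(+2)): offset=8, physical=[A,B,C,D,E,F,f,H,I], logical=[I,A,B,C,D,E,F,f,H]
After op 5 (rotate(-3)): offset=5, physical=[A,B,C,D,E,F,f,H,I], logical=[F,f,H,I,A,B,C,D,E]
After op 6 (replace(7, 'o')): offset=5, physical=[A,B,C,o,E,F,f,H,I], logical=[F,f,H,I,A,B,C,o,E]
After op 7 (swap(3, 5)): offset=5, physical=[A,I,C,o,E,F,f,H,B], logical=[F,f,H,B,A,I,C,o,E]
After op 8 (replace(5, 'o')): offset=5, physical=[A,o,C,o,E,F,f,H,B], logical=[F,f,H,B,A,o,C,o,E]
After op 9 (rotate(+3)): offset=8, physical=[A,o,C,o,E,F,f,H,B], logical=[B,A,o,C,o,E,F,f,H]
After op 10 (rotate(-3)): offset=5, physical=[A,o,C,o,E,F,f,H,B], logical=[F,f,H,B,A,o,C,o,E]
After op 11 (swap(0, 2)): offset=5, physical=[A,o,C,o,E,H,f,F,B], logical=[H,f,F,B,A,o,C,o,E]
After op 12 (rotate(-1)): offset=4, physical=[A,o,C,o,E,H,f,F,B], logical=[E,H,f,F,B,A,o,C,o]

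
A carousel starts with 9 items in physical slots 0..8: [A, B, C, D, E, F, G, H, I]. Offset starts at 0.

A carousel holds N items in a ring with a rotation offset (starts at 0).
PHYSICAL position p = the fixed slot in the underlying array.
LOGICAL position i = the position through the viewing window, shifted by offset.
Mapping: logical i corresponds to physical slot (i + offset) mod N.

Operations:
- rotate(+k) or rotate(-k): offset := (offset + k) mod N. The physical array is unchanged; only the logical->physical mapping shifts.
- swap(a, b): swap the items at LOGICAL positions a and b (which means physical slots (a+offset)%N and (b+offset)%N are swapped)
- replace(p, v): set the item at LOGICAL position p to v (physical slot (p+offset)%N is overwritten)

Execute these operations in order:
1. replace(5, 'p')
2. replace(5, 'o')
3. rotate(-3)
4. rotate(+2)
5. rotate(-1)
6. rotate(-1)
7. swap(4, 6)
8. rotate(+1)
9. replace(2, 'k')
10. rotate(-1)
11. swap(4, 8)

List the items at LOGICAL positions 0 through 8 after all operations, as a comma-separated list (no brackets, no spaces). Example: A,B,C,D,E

After op 1 (replace(5, 'p')): offset=0, physical=[A,B,C,D,E,p,G,H,I], logical=[A,B,C,D,E,p,G,H,I]
After op 2 (replace(5, 'o')): offset=0, physical=[A,B,C,D,E,o,G,H,I], logical=[A,B,C,D,E,o,G,H,I]
After op 3 (rotate(-3)): offset=6, physical=[A,B,C,D,E,o,G,H,I], logical=[G,H,I,A,B,C,D,E,o]
After op 4 (rotate(+2)): offset=8, physical=[A,B,C,D,E,o,G,H,I], logical=[I,A,B,C,D,E,o,G,H]
After op 5 (rotate(-1)): offset=7, physical=[A,B,C,D,E,o,G,H,I], logical=[H,I,A,B,C,D,E,o,G]
After op 6 (rotate(-1)): offset=6, physical=[A,B,C,D,E,o,G,H,I], logical=[G,H,I,A,B,C,D,E,o]
After op 7 (swap(4, 6)): offset=6, physical=[A,D,C,B,E,o,G,H,I], logical=[G,H,I,A,D,C,B,E,o]
After op 8 (rotate(+1)): offset=7, physical=[A,D,C,B,E,o,G,H,I], logical=[H,I,A,D,C,B,E,o,G]
After op 9 (replace(2, 'k')): offset=7, physical=[k,D,C,B,E,o,G,H,I], logical=[H,I,k,D,C,B,E,o,G]
After op 10 (rotate(-1)): offset=6, physical=[k,D,C,B,E,o,G,H,I], logical=[G,H,I,k,D,C,B,E,o]
After op 11 (swap(4, 8)): offset=6, physical=[k,o,C,B,E,D,G,H,I], logical=[G,H,I,k,o,C,B,E,D]

Answer: G,H,I,k,o,C,B,E,D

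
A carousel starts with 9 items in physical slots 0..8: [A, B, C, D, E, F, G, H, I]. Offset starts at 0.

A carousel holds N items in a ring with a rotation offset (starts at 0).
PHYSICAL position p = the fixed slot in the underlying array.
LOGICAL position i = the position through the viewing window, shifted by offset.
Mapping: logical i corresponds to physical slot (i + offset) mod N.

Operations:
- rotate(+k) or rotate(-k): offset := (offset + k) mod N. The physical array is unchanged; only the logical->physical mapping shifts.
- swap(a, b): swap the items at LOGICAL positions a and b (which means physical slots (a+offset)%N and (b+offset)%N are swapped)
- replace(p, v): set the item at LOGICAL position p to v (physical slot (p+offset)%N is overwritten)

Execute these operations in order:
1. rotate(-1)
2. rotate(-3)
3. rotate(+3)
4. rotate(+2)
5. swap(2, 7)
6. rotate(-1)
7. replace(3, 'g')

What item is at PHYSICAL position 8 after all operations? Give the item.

Answer: D

Derivation:
After op 1 (rotate(-1)): offset=8, physical=[A,B,C,D,E,F,G,H,I], logical=[I,A,B,C,D,E,F,G,H]
After op 2 (rotate(-3)): offset=5, physical=[A,B,C,D,E,F,G,H,I], logical=[F,G,H,I,A,B,C,D,E]
After op 3 (rotate(+3)): offset=8, physical=[A,B,C,D,E,F,G,H,I], logical=[I,A,B,C,D,E,F,G,H]
After op 4 (rotate(+2)): offset=1, physical=[A,B,C,D,E,F,G,H,I], logical=[B,C,D,E,F,G,H,I,A]
After op 5 (swap(2, 7)): offset=1, physical=[A,B,C,I,E,F,G,H,D], logical=[B,C,I,E,F,G,H,D,A]
After op 6 (rotate(-1)): offset=0, physical=[A,B,C,I,E,F,G,H,D], logical=[A,B,C,I,E,F,G,H,D]
After op 7 (replace(3, 'g')): offset=0, physical=[A,B,C,g,E,F,G,H,D], logical=[A,B,C,g,E,F,G,H,D]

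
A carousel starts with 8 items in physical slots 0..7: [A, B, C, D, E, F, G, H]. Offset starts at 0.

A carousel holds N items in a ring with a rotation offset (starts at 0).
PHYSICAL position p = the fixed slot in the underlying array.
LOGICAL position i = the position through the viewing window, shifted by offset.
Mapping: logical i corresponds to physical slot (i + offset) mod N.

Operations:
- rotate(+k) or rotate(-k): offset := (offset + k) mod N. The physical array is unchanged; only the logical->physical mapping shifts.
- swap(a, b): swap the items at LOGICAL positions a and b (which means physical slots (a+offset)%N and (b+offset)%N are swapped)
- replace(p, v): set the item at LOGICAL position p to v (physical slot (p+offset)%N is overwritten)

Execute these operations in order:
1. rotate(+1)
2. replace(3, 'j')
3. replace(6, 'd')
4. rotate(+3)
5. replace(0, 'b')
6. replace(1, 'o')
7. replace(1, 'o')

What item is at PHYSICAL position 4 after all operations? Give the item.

After op 1 (rotate(+1)): offset=1, physical=[A,B,C,D,E,F,G,H], logical=[B,C,D,E,F,G,H,A]
After op 2 (replace(3, 'j')): offset=1, physical=[A,B,C,D,j,F,G,H], logical=[B,C,D,j,F,G,H,A]
After op 3 (replace(6, 'd')): offset=1, physical=[A,B,C,D,j,F,G,d], logical=[B,C,D,j,F,G,d,A]
After op 4 (rotate(+3)): offset=4, physical=[A,B,C,D,j,F,G,d], logical=[j,F,G,d,A,B,C,D]
After op 5 (replace(0, 'b')): offset=4, physical=[A,B,C,D,b,F,G,d], logical=[b,F,G,d,A,B,C,D]
After op 6 (replace(1, 'o')): offset=4, physical=[A,B,C,D,b,o,G,d], logical=[b,o,G,d,A,B,C,D]
After op 7 (replace(1, 'o')): offset=4, physical=[A,B,C,D,b,o,G,d], logical=[b,o,G,d,A,B,C,D]

Answer: b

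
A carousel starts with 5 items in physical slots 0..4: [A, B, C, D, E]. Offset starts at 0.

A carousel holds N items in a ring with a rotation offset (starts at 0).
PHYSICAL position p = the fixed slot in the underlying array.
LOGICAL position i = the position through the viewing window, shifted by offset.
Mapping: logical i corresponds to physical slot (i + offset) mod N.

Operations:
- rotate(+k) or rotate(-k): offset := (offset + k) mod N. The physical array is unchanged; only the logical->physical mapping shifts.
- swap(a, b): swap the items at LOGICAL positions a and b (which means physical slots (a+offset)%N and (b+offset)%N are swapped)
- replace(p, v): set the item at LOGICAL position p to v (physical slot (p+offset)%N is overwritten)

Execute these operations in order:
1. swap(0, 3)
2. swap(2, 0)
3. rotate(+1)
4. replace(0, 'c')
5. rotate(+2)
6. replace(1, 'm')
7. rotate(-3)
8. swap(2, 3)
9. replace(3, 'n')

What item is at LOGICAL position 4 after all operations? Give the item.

After op 1 (swap(0, 3)): offset=0, physical=[D,B,C,A,E], logical=[D,B,C,A,E]
After op 2 (swap(2, 0)): offset=0, physical=[C,B,D,A,E], logical=[C,B,D,A,E]
After op 3 (rotate(+1)): offset=1, physical=[C,B,D,A,E], logical=[B,D,A,E,C]
After op 4 (replace(0, 'c')): offset=1, physical=[C,c,D,A,E], logical=[c,D,A,E,C]
After op 5 (rotate(+2)): offset=3, physical=[C,c,D,A,E], logical=[A,E,C,c,D]
After op 6 (replace(1, 'm')): offset=3, physical=[C,c,D,A,m], logical=[A,m,C,c,D]
After op 7 (rotate(-3)): offset=0, physical=[C,c,D,A,m], logical=[C,c,D,A,m]
After op 8 (swap(2, 3)): offset=0, physical=[C,c,A,D,m], logical=[C,c,A,D,m]
After op 9 (replace(3, 'n')): offset=0, physical=[C,c,A,n,m], logical=[C,c,A,n,m]

Answer: m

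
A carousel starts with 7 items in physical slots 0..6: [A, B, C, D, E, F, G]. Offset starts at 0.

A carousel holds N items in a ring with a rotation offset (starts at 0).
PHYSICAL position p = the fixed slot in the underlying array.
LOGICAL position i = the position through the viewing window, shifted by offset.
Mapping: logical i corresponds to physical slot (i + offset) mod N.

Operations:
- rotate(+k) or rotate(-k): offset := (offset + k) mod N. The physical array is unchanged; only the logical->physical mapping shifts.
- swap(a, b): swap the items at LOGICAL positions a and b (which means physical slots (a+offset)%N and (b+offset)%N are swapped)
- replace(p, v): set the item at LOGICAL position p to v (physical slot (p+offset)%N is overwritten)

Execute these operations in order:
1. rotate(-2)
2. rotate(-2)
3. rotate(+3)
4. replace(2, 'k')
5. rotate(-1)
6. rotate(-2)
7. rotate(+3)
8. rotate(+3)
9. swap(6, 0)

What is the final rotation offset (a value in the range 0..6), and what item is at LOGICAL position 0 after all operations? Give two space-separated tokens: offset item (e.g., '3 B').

After op 1 (rotate(-2)): offset=5, physical=[A,B,C,D,E,F,G], logical=[F,G,A,B,C,D,E]
After op 2 (rotate(-2)): offset=3, physical=[A,B,C,D,E,F,G], logical=[D,E,F,G,A,B,C]
After op 3 (rotate(+3)): offset=6, physical=[A,B,C,D,E,F,G], logical=[G,A,B,C,D,E,F]
After op 4 (replace(2, 'k')): offset=6, physical=[A,k,C,D,E,F,G], logical=[G,A,k,C,D,E,F]
After op 5 (rotate(-1)): offset=5, physical=[A,k,C,D,E,F,G], logical=[F,G,A,k,C,D,E]
After op 6 (rotate(-2)): offset=3, physical=[A,k,C,D,E,F,G], logical=[D,E,F,G,A,k,C]
After op 7 (rotate(+3)): offset=6, physical=[A,k,C,D,E,F,G], logical=[G,A,k,C,D,E,F]
After op 8 (rotate(+3)): offset=2, physical=[A,k,C,D,E,F,G], logical=[C,D,E,F,G,A,k]
After op 9 (swap(6, 0)): offset=2, physical=[A,C,k,D,E,F,G], logical=[k,D,E,F,G,A,C]

Answer: 2 k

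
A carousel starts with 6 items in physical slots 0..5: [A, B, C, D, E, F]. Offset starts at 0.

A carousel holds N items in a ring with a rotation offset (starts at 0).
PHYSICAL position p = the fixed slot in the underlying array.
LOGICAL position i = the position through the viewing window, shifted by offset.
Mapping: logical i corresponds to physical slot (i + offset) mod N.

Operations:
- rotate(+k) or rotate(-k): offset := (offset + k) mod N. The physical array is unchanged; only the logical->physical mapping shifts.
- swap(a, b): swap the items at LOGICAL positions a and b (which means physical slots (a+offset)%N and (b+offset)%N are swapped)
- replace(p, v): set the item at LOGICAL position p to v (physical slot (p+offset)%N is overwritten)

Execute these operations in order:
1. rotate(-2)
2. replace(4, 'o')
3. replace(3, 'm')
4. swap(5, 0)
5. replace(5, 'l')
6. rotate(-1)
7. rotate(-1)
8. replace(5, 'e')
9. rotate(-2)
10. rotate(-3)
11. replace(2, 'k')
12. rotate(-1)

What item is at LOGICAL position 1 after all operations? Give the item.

Answer: l

Derivation:
After op 1 (rotate(-2)): offset=4, physical=[A,B,C,D,E,F], logical=[E,F,A,B,C,D]
After op 2 (replace(4, 'o')): offset=4, physical=[A,B,o,D,E,F], logical=[E,F,A,B,o,D]
After op 3 (replace(3, 'm')): offset=4, physical=[A,m,o,D,E,F], logical=[E,F,A,m,o,D]
After op 4 (swap(5, 0)): offset=4, physical=[A,m,o,E,D,F], logical=[D,F,A,m,o,E]
After op 5 (replace(5, 'l')): offset=4, physical=[A,m,o,l,D,F], logical=[D,F,A,m,o,l]
After op 6 (rotate(-1)): offset=3, physical=[A,m,o,l,D,F], logical=[l,D,F,A,m,o]
After op 7 (rotate(-1)): offset=2, physical=[A,m,o,l,D,F], logical=[o,l,D,F,A,m]
After op 8 (replace(5, 'e')): offset=2, physical=[A,e,o,l,D,F], logical=[o,l,D,F,A,e]
After op 9 (rotate(-2)): offset=0, physical=[A,e,o,l,D,F], logical=[A,e,o,l,D,F]
After op 10 (rotate(-3)): offset=3, physical=[A,e,o,l,D,F], logical=[l,D,F,A,e,o]
After op 11 (replace(2, 'k')): offset=3, physical=[A,e,o,l,D,k], logical=[l,D,k,A,e,o]
After op 12 (rotate(-1)): offset=2, physical=[A,e,o,l,D,k], logical=[o,l,D,k,A,e]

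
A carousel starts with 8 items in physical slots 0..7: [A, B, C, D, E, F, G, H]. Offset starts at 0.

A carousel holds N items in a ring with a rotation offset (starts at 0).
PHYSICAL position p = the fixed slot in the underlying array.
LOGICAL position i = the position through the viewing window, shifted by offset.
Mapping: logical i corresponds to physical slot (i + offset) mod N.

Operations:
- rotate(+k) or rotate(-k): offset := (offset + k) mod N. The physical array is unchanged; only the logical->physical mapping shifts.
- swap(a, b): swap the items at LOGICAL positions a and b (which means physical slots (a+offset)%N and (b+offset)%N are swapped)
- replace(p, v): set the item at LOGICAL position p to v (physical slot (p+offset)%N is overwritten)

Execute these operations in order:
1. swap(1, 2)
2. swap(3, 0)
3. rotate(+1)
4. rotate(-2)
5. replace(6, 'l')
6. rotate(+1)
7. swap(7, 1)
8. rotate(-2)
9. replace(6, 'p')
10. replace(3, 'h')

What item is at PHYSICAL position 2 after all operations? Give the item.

Answer: B

Derivation:
After op 1 (swap(1, 2)): offset=0, physical=[A,C,B,D,E,F,G,H], logical=[A,C,B,D,E,F,G,H]
After op 2 (swap(3, 0)): offset=0, physical=[D,C,B,A,E,F,G,H], logical=[D,C,B,A,E,F,G,H]
After op 3 (rotate(+1)): offset=1, physical=[D,C,B,A,E,F,G,H], logical=[C,B,A,E,F,G,H,D]
After op 4 (rotate(-2)): offset=7, physical=[D,C,B,A,E,F,G,H], logical=[H,D,C,B,A,E,F,G]
After op 5 (replace(6, 'l')): offset=7, physical=[D,C,B,A,E,l,G,H], logical=[H,D,C,B,A,E,l,G]
After op 6 (rotate(+1)): offset=0, physical=[D,C,B,A,E,l,G,H], logical=[D,C,B,A,E,l,G,H]
After op 7 (swap(7, 1)): offset=0, physical=[D,H,B,A,E,l,G,C], logical=[D,H,B,A,E,l,G,C]
After op 8 (rotate(-2)): offset=6, physical=[D,H,B,A,E,l,G,C], logical=[G,C,D,H,B,A,E,l]
After op 9 (replace(6, 'p')): offset=6, physical=[D,H,B,A,p,l,G,C], logical=[G,C,D,H,B,A,p,l]
After op 10 (replace(3, 'h')): offset=6, physical=[D,h,B,A,p,l,G,C], logical=[G,C,D,h,B,A,p,l]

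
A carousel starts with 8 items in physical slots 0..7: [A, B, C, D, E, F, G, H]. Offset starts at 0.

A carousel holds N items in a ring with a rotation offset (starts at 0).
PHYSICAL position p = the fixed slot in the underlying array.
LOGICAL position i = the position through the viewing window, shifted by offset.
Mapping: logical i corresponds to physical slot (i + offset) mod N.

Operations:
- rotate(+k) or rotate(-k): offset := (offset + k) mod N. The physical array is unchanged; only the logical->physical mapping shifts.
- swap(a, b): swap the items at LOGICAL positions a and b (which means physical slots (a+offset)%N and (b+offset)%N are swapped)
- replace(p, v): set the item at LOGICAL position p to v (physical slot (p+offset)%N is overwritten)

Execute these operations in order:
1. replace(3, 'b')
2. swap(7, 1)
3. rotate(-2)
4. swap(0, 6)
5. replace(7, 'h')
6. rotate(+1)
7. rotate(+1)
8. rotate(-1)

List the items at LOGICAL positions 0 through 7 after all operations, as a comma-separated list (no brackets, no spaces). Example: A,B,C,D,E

Answer: B,A,H,C,b,G,h,E

Derivation:
After op 1 (replace(3, 'b')): offset=0, physical=[A,B,C,b,E,F,G,H], logical=[A,B,C,b,E,F,G,H]
After op 2 (swap(7, 1)): offset=0, physical=[A,H,C,b,E,F,G,B], logical=[A,H,C,b,E,F,G,B]
After op 3 (rotate(-2)): offset=6, physical=[A,H,C,b,E,F,G,B], logical=[G,B,A,H,C,b,E,F]
After op 4 (swap(0, 6)): offset=6, physical=[A,H,C,b,G,F,E,B], logical=[E,B,A,H,C,b,G,F]
After op 5 (replace(7, 'h')): offset=6, physical=[A,H,C,b,G,h,E,B], logical=[E,B,A,H,C,b,G,h]
After op 6 (rotate(+1)): offset=7, physical=[A,H,C,b,G,h,E,B], logical=[B,A,H,C,b,G,h,E]
After op 7 (rotate(+1)): offset=0, physical=[A,H,C,b,G,h,E,B], logical=[A,H,C,b,G,h,E,B]
After op 8 (rotate(-1)): offset=7, physical=[A,H,C,b,G,h,E,B], logical=[B,A,H,C,b,G,h,E]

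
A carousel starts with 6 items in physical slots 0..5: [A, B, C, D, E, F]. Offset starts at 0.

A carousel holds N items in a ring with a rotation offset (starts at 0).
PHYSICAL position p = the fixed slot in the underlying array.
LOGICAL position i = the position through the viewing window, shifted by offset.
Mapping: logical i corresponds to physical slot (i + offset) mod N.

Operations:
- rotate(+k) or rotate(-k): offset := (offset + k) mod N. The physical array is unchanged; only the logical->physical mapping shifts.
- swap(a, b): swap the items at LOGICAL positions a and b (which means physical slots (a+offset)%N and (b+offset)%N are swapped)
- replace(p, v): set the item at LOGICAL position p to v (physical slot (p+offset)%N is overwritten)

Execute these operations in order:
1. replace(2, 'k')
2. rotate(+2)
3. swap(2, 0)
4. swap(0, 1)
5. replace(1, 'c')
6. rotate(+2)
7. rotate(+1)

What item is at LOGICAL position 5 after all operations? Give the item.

Answer: k

Derivation:
After op 1 (replace(2, 'k')): offset=0, physical=[A,B,k,D,E,F], logical=[A,B,k,D,E,F]
After op 2 (rotate(+2)): offset=2, physical=[A,B,k,D,E,F], logical=[k,D,E,F,A,B]
After op 3 (swap(2, 0)): offset=2, physical=[A,B,E,D,k,F], logical=[E,D,k,F,A,B]
After op 4 (swap(0, 1)): offset=2, physical=[A,B,D,E,k,F], logical=[D,E,k,F,A,B]
After op 5 (replace(1, 'c')): offset=2, physical=[A,B,D,c,k,F], logical=[D,c,k,F,A,B]
After op 6 (rotate(+2)): offset=4, physical=[A,B,D,c,k,F], logical=[k,F,A,B,D,c]
After op 7 (rotate(+1)): offset=5, physical=[A,B,D,c,k,F], logical=[F,A,B,D,c,k]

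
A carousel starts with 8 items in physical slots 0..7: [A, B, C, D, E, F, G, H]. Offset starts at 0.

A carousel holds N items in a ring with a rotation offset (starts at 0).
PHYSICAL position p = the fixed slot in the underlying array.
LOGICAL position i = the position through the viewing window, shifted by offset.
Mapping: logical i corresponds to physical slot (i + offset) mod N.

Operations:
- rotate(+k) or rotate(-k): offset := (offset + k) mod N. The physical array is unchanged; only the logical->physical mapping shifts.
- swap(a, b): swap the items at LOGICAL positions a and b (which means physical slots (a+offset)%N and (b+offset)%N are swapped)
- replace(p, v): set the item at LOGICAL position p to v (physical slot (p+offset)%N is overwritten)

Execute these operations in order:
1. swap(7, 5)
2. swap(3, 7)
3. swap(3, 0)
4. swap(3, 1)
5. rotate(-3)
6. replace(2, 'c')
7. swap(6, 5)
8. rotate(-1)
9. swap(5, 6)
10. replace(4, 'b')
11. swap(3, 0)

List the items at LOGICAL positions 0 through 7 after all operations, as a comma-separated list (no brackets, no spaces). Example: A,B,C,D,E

After op 1 (swap(7, 5)): offset=0, physical=[A,B,C,D,E,H,G,F], logical=[A,B,C,D,E,H,G,F]
After op 2 (swap(3, 7)): offset=0, physical=[A,B,C,F,E,H,G,D], logical=[A,B,C,F,E,H,G,D]
After op 3 (swap(3, 0)): offset=0, physical=[F,B,C,A,E,H,G,D], logical=[F,B,C,A,E,H,G,D]
After op 4 (swap(3, 1)): offset=0, physical=[F,A,C,B,E,H,G,D], logical=[F,A,C,B,E,H,G,D]
After op 5 (rotate(-3)): offset=5, physical=[F,A,C,B,E,H,G,D], logical=[H,G,D,F,A,C,B,E]
After op 6 (replace(2, 'c')): offset=5, physical=[F,A,C,B,E,H,G,c], logical=[H,G,c,F,A,C,B,E]
After op 7 (swap(6, 5)): offset=5, physical=[F,A,B,C,E,H,G,c], logical=[H,G,c,F,A,B,C,E]
After op 8 (rotate(-1)): offset=4, physical=[F,A,B,C,E,H,G,c], logical=[E,H,G,c,F,A,B,C]
After op 9 (swap(5, 6)): offset=4, physical=[F,B,A,C,E,H,G,c], logical=[E,H,G,c,F,B,A,C]
After op 10 (replace(4, 'b')): offset=4, physical=[b,B,A,C,E,H,G,c], logical=[E,H,G,c,b,B,A,C]
After op 11 (swap(3, 0)): offset=4, physical=[b,B,A,C,c,H,G,E], logical=[c,H,G,E,b,B,A,C]

Answer: c,H,G,E,b,B,A,C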